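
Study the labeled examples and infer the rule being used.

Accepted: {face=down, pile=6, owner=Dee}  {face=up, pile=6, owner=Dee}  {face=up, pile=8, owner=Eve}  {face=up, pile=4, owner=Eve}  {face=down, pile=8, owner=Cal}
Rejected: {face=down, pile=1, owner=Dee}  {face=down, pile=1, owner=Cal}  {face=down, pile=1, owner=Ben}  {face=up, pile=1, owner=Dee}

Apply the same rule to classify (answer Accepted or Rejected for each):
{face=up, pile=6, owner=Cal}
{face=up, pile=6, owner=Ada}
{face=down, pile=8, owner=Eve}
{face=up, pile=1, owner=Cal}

A rule that fits every label: pile ≥ 4 — true of each 'Accepted' example, false of each 'Rejected' one.
{face=up, pile=6, owner=Cal}: pile = 6, checks out → Accepted.
{face=up, pile=6, owner=Ada}: pile = 6, checks out → Accepted.
{face=down, pile=8, owner=Eve}: pile = 8, checks out → Accepted.
{face=up, pile=1, owner=Cal}: pile = 1, fails this test → Rejected.

Accepted, Accepted, Accepted, Rejected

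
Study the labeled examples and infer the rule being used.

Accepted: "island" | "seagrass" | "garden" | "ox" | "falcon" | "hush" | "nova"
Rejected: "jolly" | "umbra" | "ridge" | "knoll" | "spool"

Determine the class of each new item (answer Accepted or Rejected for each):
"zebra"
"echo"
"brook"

Every 'Accepted' example satisfies: even length. None of the 'Rejected' examples do.

Rejected, Accepted, Rejected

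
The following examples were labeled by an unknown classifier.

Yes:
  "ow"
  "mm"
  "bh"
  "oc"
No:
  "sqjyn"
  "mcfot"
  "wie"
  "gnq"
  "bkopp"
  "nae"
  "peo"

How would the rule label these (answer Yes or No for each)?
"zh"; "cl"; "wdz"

Yes, Yes, No

Rule: even length. This holds for each 'Yes' example and fails for each 'No' one.
"zh" → length 2 → Yes.
"cl" → length 2 → Yes.
"wdz" → length 3 → No.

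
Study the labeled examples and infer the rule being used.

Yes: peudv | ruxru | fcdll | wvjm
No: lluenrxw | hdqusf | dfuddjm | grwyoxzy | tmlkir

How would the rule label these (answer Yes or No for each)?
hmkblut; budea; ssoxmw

No, Yes, No

The simplest hypothesis consistent with all the labels is: length ≤ 5.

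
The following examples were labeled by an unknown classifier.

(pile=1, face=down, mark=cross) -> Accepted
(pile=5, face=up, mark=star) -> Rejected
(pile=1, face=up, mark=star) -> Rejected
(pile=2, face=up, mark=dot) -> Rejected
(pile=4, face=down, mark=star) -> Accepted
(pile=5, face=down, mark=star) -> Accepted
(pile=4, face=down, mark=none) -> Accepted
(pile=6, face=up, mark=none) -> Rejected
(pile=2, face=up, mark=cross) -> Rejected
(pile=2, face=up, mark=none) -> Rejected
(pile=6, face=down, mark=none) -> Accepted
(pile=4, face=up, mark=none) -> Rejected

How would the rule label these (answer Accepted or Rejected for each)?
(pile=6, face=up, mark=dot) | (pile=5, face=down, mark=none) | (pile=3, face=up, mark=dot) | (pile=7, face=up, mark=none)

Rejected, Accepted, Rejected, Rejected

All 'Accepted' examples share one property — face is down — and every 'Rejected' example lacks it.
(pile=6, face=up, mark=dot) → face is up → Rejected. (pile=5, face=down, mark=none) → face is down → Accepted. (pile=3, face=up, mark=dot) → face is up → Rejected. (pile=7, face=up, mark=none) → face is up → Rejected.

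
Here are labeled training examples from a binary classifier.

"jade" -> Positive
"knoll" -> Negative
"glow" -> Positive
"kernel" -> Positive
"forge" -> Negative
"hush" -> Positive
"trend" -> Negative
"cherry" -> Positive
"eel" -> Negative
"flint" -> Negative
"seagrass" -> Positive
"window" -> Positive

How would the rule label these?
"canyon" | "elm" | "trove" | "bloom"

Positive, Negative, Negative, Negative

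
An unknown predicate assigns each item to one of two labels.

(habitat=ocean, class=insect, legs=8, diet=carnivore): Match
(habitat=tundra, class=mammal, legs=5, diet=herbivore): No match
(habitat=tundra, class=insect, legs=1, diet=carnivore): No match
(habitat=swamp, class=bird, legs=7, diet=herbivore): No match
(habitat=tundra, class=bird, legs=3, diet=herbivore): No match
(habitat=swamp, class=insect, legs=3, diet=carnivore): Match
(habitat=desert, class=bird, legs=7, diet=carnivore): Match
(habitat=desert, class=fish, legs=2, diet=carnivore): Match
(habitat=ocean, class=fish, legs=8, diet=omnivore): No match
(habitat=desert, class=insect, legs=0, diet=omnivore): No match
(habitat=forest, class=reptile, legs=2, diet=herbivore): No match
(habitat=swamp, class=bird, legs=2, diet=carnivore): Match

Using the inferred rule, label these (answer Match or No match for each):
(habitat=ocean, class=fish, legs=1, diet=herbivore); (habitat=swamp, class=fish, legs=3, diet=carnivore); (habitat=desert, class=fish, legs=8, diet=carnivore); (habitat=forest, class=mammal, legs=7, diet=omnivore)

No match, Match, Match, No match

The distinguishing property — diet is carnivore AND legs ≥ 2 — holds for all the 'Match' cases and none of the 'No match' cases.
(habitat=ocean, class=fish, legs=1, diet=herbivore) → diet is herbivore, legs = 1 → No match.
(habitat=swamp, class=fish, legs=3, diet=carnivore) → diet is carnivore, legs = 3 → Match.
(habitat=desert, class=fish, legs=8, diet=carnivore) → diet is carnivore, legs = 8 → Match.
(habitat=forest, class=mammal, legs=7, diet=omnivore) → diet is omnivore, legs = 7 → No match.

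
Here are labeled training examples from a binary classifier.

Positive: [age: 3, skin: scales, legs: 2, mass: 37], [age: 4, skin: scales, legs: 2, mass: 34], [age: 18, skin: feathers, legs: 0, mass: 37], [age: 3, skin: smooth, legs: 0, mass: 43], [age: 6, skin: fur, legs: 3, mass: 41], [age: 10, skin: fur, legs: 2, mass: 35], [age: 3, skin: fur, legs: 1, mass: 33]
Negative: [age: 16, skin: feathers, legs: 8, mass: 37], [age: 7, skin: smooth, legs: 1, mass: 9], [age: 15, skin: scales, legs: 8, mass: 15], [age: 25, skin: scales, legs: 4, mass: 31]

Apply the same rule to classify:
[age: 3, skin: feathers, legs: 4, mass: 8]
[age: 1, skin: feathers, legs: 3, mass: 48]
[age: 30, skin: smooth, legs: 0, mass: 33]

Rule: mass ≥ 15 AND legs ≤ 3. This holds for each 'Positive' example and fails for each 'Negative' one.

Negative, Positive, Positive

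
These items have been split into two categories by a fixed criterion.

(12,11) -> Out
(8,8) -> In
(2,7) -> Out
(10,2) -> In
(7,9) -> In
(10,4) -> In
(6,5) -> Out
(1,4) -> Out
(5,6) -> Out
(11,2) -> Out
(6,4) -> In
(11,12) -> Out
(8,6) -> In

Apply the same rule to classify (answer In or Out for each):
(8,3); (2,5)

Out, Out

'In' ⟺ sum is even.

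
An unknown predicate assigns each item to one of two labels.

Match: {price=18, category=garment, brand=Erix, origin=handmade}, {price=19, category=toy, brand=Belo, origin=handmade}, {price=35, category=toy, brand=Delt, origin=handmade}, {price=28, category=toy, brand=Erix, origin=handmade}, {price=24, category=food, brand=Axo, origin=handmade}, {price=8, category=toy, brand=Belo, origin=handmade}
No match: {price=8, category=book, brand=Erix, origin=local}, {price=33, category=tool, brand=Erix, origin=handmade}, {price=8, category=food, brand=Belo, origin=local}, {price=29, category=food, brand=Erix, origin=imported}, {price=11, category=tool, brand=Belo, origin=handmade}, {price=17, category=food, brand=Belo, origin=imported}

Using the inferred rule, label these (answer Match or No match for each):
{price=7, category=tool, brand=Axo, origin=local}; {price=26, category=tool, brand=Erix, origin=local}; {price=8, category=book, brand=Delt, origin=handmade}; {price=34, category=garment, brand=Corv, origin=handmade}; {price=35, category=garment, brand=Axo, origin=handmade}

No match, No match, Match, Match, Match

The common property of the 'Match' items is: origin is handmade AND category is not tool. No 'No match' item has it.
{price=7, category=tool, brand=Axo, origin=local} → origin is local, category is tool → No match. {price=26, category=tool, brand=Erix, origin=local} → origin is local, category is tool → No match. {price=8, category=book, brand=Delt, origin=handmade} → origin is handmade, category is book → Match. {price=34, category=garment, brand=Corv, origin=handmade} → origin is handmade, category is garment → Match. {price=35, category=garment, brand=Axo, origin=handmade} → origin is handmade, category is garment → Match.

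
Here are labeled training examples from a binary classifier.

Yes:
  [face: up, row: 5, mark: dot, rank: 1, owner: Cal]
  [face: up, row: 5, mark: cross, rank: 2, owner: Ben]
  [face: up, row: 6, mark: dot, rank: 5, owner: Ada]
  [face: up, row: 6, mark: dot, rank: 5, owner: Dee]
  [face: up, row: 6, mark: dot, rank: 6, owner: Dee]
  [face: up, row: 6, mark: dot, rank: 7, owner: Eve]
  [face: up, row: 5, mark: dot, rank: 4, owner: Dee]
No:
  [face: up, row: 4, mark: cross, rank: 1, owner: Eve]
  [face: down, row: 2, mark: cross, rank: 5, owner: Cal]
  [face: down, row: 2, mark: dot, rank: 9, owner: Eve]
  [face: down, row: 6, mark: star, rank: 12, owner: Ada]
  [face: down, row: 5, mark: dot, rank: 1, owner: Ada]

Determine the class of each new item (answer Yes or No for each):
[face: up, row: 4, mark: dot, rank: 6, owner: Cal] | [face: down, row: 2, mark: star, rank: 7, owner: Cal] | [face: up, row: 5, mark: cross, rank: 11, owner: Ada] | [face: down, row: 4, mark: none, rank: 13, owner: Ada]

No, No, Yes, No

A rule that fits every label: face is up AND row ≥ 5 — true of each 'Yes' example, false of each 'No' one.
No: [face: up, row: 4, mark: dot, rank: 6, owner: Cal], since face is up, row = 4.
No: [face: down, row: 2, mark: star, rank: 7, owner: Cal], since face is down, row = 2.
Yes: [face: up, row: 5, mark: cross, rank: 11, owner: Ada], since face is up, row = 5.
No: [face: down, row: 4, mark: none, rank: 13, owner: Ada], since face is down, row = 4.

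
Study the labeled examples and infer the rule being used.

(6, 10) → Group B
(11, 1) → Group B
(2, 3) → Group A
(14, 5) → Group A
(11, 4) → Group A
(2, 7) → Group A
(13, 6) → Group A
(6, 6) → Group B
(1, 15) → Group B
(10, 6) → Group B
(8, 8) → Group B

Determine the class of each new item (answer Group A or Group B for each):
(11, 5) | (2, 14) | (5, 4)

The pattern is that an item is 'Group A' exactly when: sum is odd.
(11, 5) → 11+5 = 16 → Group B.
(2, 14) → 2+14 = 16 → Group B.
(5, 4) → 5+4 = 9 → Group A.

Group B, Group B, Group A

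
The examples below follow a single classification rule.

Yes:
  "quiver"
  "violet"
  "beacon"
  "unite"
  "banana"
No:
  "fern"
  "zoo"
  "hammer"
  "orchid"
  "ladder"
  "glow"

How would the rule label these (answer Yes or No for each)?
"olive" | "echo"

Yes, No

The rule appears to be: has ≥ 3 vowels.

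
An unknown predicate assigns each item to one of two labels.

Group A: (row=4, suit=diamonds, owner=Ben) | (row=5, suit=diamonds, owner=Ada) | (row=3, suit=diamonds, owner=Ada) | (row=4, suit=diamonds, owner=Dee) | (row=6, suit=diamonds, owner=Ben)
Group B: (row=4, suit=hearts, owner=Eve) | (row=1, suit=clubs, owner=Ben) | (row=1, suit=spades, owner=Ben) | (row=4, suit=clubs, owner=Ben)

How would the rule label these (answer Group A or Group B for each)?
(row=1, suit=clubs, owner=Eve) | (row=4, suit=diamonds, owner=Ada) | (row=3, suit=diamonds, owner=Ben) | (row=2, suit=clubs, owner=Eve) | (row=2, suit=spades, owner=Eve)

Group B, Group A, Group A, Group B, Group B

Checking candidate rules against both groups, what survives is: suit is diamonds.
(row=1, suit=clubs, owner=Eve): suit is clubs — fails this test, so Group B.
(row=4, suit=diamonds, owner=Ada): suit is diamonds — satisfies this, so Group A.
(row=3, suit=diamonds, owner=Ben): suit is diamonds — satisfies this, so Group A.
(row=2, suit=clubs, owner=Eve): suit is clubs — fails this test, so Group B.
(row=2, suit=spades, owner=Eve): suit is spades — fails this test, so Group B.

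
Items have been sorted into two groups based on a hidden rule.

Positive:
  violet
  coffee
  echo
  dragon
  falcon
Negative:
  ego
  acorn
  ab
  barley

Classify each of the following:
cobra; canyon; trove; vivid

Negative, Positive, Negative, Negative

Every 'Positive' example satisfies: even length AND contains 'o'. None of the 'Negative' examples do.
cobra → length 5, has 'o' → Negative. canyon → length 6, has 'o' → Positive. trove → length 5, has 'o' → Negative. vivid → length 5, no 'o' → Negative.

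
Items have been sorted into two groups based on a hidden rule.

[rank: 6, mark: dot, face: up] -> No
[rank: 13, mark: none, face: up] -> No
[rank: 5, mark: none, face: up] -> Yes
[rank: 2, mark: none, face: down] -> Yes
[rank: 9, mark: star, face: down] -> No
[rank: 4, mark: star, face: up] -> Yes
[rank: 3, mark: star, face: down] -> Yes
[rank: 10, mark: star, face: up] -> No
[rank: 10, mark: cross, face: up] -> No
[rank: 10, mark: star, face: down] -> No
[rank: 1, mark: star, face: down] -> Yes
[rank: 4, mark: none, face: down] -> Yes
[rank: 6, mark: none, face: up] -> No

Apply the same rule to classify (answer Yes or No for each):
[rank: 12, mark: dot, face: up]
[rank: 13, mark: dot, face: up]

No, No

One predicate separates the groups cleanly: rank ≤ 5.
[rank: 12, mark: dot, face: up] — rank = 12, hence No.
[rank: 13, mark: dot, face: up] — rank = 13, hence No.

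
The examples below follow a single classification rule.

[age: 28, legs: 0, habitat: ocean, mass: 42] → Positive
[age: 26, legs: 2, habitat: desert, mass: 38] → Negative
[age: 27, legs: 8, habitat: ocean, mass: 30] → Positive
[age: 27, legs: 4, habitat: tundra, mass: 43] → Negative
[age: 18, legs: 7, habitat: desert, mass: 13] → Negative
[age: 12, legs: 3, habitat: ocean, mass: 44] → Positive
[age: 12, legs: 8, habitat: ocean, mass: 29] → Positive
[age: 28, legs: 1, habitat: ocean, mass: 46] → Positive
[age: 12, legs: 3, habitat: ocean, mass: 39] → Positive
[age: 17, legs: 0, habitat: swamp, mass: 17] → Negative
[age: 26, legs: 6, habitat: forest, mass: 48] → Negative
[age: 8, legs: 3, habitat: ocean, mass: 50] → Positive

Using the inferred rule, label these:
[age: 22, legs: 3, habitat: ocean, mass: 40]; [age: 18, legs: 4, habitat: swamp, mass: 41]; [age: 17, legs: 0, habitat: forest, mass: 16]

One predicate separates the groups cleanly: habitat is ocean.
Positive: [age: 22, legs: 3, habitat: ocean, mass: 40], since habitat is ocean.
Negative: [age: 18, legs: 4, habitat: swamp, mass: 41], since habitat is swamp.
Negative: [age: 17, legs: 0, habitat: forest, mass: 16], since habitat is forest.

Positive, Negative, Negative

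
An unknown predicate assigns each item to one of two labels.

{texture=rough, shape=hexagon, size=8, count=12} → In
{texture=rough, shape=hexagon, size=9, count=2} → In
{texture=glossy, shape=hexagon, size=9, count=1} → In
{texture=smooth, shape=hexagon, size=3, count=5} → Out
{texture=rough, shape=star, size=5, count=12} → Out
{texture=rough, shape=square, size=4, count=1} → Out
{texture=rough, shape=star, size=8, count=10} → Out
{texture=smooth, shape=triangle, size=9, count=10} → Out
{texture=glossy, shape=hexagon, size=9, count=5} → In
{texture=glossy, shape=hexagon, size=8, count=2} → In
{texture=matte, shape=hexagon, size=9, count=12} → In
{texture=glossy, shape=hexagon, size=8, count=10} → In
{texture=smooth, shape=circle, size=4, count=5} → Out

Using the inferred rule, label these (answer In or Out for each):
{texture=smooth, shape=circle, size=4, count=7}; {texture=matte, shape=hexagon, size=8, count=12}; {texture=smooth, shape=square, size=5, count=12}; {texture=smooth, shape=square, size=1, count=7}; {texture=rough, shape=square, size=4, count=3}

The pattern is that an item is 'In' exactly when: shape is hexagon AND size ≥ 4.
{texture=smooth, shape=circle, size=4, count=7} — shape is circle, size = 4, hence Out. {texture=matte, shape=hexagon, size=8, count=12} — shape is hexagon, size = 8, hence In. {texture=smooth, shape=square, size=5, count=12} — shape is square, size = 5, hence Out. {texture=smooth, shape=square, size=1, count=7} — shape is square, size = 1, hence Out. {texture=rough, shape=square, size=4, count=3} — shape is square, size = 4, hence Out.

Out, In, Out, Out, Out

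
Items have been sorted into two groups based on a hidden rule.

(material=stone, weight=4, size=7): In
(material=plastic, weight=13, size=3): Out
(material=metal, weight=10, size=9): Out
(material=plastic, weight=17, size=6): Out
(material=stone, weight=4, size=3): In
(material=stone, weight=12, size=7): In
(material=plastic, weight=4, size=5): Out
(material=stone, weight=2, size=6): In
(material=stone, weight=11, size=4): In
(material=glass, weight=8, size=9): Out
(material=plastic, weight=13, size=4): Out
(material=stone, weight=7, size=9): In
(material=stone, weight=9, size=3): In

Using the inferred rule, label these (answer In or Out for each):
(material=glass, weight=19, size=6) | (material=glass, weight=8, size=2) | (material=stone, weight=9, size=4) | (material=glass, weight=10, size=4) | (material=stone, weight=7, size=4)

Out, Out, In, Out, In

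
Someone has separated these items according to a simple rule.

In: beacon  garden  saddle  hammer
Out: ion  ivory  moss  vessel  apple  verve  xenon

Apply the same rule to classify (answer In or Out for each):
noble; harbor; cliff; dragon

A rule that fits every label: even length AND contains 'a' — true of each 'In' example, false of each 'Out' one.
noble — length 5, no 'a', hence Out.
harbor — length 6, has 'a', hence In.
cliff — length 5, no 'a', hence Out.
dragon — length 6, has 'a', hence In.

Out, In, Out, In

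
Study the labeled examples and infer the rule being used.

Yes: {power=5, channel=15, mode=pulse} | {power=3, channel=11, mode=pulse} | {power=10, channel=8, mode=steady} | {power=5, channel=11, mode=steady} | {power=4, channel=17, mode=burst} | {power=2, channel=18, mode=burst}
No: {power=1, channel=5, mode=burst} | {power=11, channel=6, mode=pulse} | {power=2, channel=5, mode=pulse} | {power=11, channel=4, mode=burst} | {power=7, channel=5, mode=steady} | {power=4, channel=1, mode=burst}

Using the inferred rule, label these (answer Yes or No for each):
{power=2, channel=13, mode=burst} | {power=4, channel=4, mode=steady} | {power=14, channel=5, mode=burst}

The rule appears to be: channel ≥ 8.
{power=2, channel=13, mode=burst}: channel = 13, fits → Yes. {power=4, channel=4, mode=steady}: channel = 4, does not pass → No. {power=14, channel=5, mode=burst}: channel = 5, does not pass → No.

Yes, No, No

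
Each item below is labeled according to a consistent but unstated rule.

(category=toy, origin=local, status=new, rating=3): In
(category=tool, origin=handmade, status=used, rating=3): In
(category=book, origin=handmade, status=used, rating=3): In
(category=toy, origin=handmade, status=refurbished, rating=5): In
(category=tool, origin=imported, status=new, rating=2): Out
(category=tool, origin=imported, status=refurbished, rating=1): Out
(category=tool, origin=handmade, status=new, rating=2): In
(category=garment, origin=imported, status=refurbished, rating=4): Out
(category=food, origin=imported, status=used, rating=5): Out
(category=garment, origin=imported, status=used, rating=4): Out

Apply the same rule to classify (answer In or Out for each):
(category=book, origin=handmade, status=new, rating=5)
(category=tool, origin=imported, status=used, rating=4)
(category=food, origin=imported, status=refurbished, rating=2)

In, Out, Out

Checking candidate rules against both groups, what survives is: origin is not imported.
(category=book, origin=handmade, status=new, rating=5): In (origin is handmade). (category=tool, origin=imported, status=used, rating=4): Out (origin is imported). (category=food, origin=imported, status=refurbished, rating=2): Out (origin is imported).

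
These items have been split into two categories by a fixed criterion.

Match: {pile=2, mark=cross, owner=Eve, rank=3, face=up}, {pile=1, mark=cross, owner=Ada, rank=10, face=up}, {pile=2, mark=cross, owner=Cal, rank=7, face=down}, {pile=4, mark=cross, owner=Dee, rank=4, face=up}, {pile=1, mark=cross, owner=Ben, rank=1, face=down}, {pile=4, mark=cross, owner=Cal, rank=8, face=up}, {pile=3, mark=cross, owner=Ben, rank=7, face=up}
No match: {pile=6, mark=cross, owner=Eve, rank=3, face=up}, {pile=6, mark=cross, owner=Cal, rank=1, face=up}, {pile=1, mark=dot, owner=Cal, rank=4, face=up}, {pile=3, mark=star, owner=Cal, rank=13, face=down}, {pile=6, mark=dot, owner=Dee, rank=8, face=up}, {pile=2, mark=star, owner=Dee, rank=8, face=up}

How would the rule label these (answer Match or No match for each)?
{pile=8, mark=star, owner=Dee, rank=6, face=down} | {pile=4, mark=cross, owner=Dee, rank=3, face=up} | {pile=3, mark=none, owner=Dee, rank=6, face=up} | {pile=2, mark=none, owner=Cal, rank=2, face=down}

One predicate separates the groups cleanly: mark is cross AND pile ≤ 4.
{pile=8, mark=star, owner=Dee, rank=6, face=down}: mark is star, pile = 8, does not fit → No match. {pile=4, mark=cross, owner=Dee, rank=3, face=up}: mark is cross, pile = 4, fits → Match. {pile=3, mark=none, owner=Dee, rank=6, face=up}: mark is none, pile = 3, does not fit → No match. {pile=2, mark=none, owner=Cal, rank=2, face=down}: mark is none, pile = 2, does not fit → No match.

No match, Match, No match, No match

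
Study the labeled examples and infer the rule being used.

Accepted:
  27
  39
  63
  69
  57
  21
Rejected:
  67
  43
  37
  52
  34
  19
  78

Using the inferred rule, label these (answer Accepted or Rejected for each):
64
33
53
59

Rejected, Accepted, Rejected, Rejected

Checking candidate rules against both groups, what survives is: ≡ 3 (mod 6).
64: 64 mod 6 = 4, fails the rule → Rejected. 33: 33 mod 6 = 3, matches → Accepted. 53: 53 mod 6 = 5, fails the rule → Rejected. 59: 59 mod 6 = 5, fails the rule → Rejected.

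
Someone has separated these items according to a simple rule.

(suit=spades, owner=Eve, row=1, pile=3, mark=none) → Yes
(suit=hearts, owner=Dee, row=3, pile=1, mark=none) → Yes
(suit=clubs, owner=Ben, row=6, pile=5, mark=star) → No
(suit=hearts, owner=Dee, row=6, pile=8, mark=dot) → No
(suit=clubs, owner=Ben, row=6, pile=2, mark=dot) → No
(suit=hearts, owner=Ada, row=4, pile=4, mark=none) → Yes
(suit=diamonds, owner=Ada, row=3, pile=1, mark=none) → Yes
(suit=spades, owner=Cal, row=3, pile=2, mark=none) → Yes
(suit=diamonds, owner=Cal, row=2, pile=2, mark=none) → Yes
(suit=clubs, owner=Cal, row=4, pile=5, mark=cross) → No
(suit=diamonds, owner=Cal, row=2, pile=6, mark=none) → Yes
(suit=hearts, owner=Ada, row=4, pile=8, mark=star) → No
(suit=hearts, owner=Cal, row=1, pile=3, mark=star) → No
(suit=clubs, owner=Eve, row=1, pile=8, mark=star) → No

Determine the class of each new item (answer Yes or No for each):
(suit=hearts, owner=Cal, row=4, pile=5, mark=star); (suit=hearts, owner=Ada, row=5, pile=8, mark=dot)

A rule that fits every label: mark is none — true of each 'Yes' example, false of each 'No' one.
(suit=hearts, owner=Cal, row=4, pile=5, mark=star): mark is star, doesn't qualify → No.
(suit=hearts, owner=Ada, row=5, pile=8, mark=dot): mark is dot, doesn't qualify → No.

No, No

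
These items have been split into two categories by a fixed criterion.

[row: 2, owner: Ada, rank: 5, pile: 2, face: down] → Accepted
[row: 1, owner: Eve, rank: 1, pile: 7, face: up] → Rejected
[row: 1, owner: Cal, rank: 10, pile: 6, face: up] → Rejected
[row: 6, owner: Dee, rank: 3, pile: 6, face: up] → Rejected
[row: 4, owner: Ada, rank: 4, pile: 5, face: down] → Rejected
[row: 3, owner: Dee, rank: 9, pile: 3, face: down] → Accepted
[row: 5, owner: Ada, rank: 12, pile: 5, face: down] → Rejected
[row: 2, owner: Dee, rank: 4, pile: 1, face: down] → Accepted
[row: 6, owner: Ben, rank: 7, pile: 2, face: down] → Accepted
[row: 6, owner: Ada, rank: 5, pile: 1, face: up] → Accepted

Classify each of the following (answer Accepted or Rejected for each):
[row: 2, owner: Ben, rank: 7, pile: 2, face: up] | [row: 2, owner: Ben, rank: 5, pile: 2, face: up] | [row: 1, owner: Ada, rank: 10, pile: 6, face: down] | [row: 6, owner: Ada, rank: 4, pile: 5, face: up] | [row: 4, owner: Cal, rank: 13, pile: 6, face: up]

Accepted, Accepted, Rejected, Rejected, Rejected

The classifier is using: pile ≤ 3.
[row: 2, owner: Ben, rank: 7, pile: 2, face: up]: pile = 2 — checks out, so Accepted. [row: 2, owner: Ben, rank: 5, pile: 2, face: up]: pile = 2 — checks out, so Accepted. [row: 1, owner: Ada, rank: 10, pile: 6, face: down]: pile = 6 — fails the rule, so Rejected. [row: 6, owner: Ada, rank: 4, pile: 5, face: up]: pile = 5 — fails the rule, so Rejected. [row: 4, owner: Cal, rank: 13, pile: 6, face: up]: pile = 6 — fails the rule, so Rejected.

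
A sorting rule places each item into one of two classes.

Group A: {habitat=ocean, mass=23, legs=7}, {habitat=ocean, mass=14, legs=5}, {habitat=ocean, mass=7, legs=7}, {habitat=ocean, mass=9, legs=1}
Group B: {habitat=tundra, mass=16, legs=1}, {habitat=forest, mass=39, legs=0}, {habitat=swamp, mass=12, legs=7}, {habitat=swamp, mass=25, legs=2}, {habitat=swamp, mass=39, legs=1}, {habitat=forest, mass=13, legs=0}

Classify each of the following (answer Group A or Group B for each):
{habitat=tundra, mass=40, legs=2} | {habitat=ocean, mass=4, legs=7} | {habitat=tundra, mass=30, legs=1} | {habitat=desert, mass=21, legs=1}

Group B, Group A, Group B, Group B

The rule appears to be: habitat is ocean.
{habitat=tundra, mass=40, legs=2}: habitat is tundra — does not satisfy this, so Group B.
{habitat=ocean, mass=4, legs=7}: habitat is ocean — fits, so Group A.
{habitat=tundra, mass=30, legs=1}: habitat is tundra — does not satisfy this, so Group B.
{habitat=desert, mass=21, legs=1}: habitat is desert — does not satisfy this, so Group B.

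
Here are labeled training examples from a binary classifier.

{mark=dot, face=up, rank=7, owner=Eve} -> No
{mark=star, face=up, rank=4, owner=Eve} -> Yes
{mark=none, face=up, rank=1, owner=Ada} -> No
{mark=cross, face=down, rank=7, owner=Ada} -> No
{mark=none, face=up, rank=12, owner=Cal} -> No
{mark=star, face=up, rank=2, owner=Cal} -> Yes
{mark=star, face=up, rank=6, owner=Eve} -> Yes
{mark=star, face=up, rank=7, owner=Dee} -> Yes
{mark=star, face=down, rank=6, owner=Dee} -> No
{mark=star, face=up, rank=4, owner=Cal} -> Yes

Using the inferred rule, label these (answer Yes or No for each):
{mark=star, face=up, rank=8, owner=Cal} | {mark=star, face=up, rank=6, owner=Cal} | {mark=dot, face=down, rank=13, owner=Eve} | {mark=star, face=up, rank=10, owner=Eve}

Yes, Yes, No, Yes

A rule that fits every label: face is up AND mark is star — true of each 'Yes' example, false of each 'No' one.
{mark=star, face=up, rank=8, owner=Cal}: face is up, mark is star — qualifies, so Yes. {mark=star, face=up, rank=6, owner=Cal}: face is up, mark is star — qualifies, so Yes. {mark=dot, face=down, rank=13, owner=Eve}: face is down, mark is dot — doesn't qualify, so No. {mark=star, face=up, rank=10, owner=Eve}: face is up, mark is star — qualifies, so Yes.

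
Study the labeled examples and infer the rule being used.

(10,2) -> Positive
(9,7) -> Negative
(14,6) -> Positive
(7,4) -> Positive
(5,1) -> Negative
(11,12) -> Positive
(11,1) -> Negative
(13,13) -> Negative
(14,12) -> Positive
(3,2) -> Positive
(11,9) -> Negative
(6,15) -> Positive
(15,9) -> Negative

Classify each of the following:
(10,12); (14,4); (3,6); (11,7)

The distinguishing property — product is even — holds for all the 'Positive' cases and none of the 'Negative' cases.
Positive: (10,12), since 10·12 = 120. Positive: (14,4), since 14·4 = 56. Positive: (3,6), since 3·6 = 18. Negative: (11,7), since 11·7 = 77.

Positive, Positive, Positive, Negative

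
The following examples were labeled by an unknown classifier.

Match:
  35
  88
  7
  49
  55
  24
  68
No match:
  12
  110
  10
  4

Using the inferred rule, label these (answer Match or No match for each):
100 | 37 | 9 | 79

'Match' ⟺ digit sum ≥ 5.
100 — digit sum 1+0+0 = 1, hence No match.
37 — digit sum 3+7 = 10, hence Match.
9 — digit sum 9, hence Match.
79 — digit sum 7+9 = 16, hence Match.

No match, Match, Match, Match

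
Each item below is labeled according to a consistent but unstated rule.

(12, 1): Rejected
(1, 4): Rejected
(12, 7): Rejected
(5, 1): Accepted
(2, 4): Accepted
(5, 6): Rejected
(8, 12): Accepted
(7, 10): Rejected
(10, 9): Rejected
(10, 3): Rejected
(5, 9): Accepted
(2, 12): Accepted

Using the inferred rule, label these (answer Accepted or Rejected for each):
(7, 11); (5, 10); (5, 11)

Accepted, Rejected, Accepted

One predicate separates the groups cleanly: sum is even.
(7, 11): 7+11 = 18, has this property → Accepted. (5, 10): 5+10 = 15, does not fit → Rejected. (5, 11): 5+11 = 16, has this property → Accepted.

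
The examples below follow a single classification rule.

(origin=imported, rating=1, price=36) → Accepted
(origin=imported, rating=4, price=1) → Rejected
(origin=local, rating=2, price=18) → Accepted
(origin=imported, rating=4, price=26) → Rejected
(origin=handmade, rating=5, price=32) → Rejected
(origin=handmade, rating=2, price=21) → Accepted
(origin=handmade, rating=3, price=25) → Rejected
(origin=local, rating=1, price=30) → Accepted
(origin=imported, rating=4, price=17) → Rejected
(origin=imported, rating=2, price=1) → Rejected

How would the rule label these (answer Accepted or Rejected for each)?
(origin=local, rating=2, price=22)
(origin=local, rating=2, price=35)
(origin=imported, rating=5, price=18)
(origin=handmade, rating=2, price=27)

A rule that fits every label: rating ≤ 2 AND price ≥ 17 — true of each 'Accepted' example, false of each 'Rejected' one.
(origin=local, rating=2, price=22): Accepted (rating = 2, price = 22).
(origin=local, rating=2, price=35): Accepted (rating = 2, price = 35).
(origin=imported, rating=5, price=18): Rejected (rating = 5, price = 18).
(origin=handmade, rating=2, price=27): Accepted (rating = 2, price = 27).

Accepted, Accepted, Rejected, Accepted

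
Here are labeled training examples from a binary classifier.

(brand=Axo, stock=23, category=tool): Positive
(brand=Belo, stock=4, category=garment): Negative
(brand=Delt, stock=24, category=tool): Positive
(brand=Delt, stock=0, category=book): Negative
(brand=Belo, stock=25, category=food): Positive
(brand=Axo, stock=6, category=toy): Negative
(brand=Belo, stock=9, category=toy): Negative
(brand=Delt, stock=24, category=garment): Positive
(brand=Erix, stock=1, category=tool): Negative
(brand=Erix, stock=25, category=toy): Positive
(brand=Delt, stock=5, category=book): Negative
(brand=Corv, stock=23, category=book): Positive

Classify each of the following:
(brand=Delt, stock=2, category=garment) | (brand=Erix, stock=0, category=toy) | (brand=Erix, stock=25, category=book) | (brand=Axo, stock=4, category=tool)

Rule: stock ≥ 23. This holds for each 'Positive' example and fails for each 'Negative' one.

Negative, Negative, Positive, Negative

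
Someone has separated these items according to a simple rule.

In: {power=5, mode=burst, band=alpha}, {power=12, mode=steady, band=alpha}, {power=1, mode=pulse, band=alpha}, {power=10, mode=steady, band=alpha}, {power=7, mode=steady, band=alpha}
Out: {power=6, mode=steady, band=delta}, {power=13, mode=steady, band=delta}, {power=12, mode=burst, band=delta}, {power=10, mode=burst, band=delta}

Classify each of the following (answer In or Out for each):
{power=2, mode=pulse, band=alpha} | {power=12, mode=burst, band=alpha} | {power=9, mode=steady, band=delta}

In, In, Out

The pattern is that an item is 'In' exactly when: band is alpha.
In: {power=2, mode=pulse, band=alpha}, since band is alpha. In: {power=12, mode=burst, band=alpha}, since band is alpha. Out: {power=9, mode=steady, band=delta}, since band is delta.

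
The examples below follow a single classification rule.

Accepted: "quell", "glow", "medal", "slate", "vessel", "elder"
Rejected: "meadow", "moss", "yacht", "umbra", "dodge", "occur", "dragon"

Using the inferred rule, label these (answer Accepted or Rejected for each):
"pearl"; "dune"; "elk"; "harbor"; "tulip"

All 'Accepted' examples share one property — contains 'l' — and every 'Rejected' example lacks it.
Accepted: "pearl", since has 'l'. Rejected: "dune", since no 'l'. Accepted: "elk", since has 'l'. Rejected: "harbor", since no 'l'. Accepted: "tulip", since has 'l'.

Accepted, Rejected, Accepted, Rejected, Accepted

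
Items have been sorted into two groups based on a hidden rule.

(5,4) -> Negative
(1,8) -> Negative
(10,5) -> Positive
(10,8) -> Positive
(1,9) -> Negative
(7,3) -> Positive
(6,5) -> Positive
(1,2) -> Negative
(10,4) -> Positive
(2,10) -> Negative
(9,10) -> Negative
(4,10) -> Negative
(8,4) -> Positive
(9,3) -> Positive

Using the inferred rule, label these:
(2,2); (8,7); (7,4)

A rule that fits every label: first > second AND sum ≥ 10 — true of each 'Positive' example, false of each 'Negative' one.
Negative: (2,2), since 2 = 2, 2+2 = 4.
Positive: (8,7), since 8 > 7, 8+7 = 15.
Positive: (7,4), since 7 > 4, 7+4 = 11.

Negative, Positive, Positive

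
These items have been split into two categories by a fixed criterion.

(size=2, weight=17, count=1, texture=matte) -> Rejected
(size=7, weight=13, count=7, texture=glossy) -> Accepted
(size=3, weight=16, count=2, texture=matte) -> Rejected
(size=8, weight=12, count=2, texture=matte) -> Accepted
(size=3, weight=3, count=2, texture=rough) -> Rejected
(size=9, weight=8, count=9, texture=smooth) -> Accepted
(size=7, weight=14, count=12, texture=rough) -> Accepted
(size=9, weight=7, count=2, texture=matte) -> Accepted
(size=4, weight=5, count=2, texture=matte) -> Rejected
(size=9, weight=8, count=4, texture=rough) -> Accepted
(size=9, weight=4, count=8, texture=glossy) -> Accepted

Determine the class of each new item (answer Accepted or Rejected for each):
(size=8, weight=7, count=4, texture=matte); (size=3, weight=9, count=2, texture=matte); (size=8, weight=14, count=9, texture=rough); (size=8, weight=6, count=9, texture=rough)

'Accepted' ⟺ size ≥ 7.
(size=8, weight=7, count=4, texture=matte): Accepted (size = 8).
(size=3, weight=9, count=2, texture=matte): Rejected (size = 3).
(size=8, weight=14, count=9, texture=rough): Accepted (size = 8).
(size=8, weight=6, count=9, texture=rough): Accepted (size = 8).

Accepted, Rejected, Accepted, Accepted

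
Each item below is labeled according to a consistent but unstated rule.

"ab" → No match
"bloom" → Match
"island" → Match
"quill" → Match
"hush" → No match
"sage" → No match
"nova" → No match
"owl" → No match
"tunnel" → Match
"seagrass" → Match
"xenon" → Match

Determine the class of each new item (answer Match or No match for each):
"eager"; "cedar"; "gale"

Match, Match, No match

A rule that fits every label: length ≥ 5 — true of each 'Match' example, false of each 'No match' one.
"eager": length 5, checks out → Match. "cedar": length 5, checks out → Match. "gale": length 4, does not pass → No match.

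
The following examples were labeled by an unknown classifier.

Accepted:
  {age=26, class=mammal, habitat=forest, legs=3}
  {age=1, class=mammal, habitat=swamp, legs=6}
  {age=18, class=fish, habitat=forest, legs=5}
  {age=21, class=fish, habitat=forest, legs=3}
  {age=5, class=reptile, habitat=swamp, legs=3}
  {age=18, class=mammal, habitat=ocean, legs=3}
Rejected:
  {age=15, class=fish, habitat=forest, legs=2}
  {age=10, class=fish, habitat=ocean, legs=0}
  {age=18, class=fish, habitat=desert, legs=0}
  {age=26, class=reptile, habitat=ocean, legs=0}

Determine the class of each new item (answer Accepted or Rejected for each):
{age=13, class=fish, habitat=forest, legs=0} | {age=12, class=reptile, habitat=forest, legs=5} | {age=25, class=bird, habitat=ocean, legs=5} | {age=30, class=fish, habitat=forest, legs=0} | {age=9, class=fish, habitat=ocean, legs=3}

Rejected, Accepted, Accepted, Rejected, Accepted

The distinguishing property — legs ≥ 3 — holds for all the 'Accepted' cases and none of the 'Rejected' cases.
{age=13, class=fish, habitat=forest, legs=0} → legs = 0 → Rejected.
{age=12, class=reptile, habitat=forest, legs=5} → legs = 5 → Accepted.
{age=25, class=bird, habitat=ocean, legs=5} → legs = 5 → Accepted.
{age=30, class=fish, habitat=forest, legs=0} → legs = 0 → Rejected.
{age=9, class=fish, habitat=ocean, legs=3} → legs = 3 → Accepted.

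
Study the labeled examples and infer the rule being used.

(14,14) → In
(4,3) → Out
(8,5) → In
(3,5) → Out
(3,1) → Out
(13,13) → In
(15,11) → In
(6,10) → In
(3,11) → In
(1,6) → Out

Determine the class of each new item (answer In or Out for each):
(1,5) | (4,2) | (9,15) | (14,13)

The pattern is that an item is 'In' exactly when: sum ≥ 13.
Out: (1,5), since 1+5 = 6. Out: (4,2), since 4+2 = 6. In: (9,15), since 9+15 = 24. In: (14,13), since 14+13 = 27.

Out, Out, In, In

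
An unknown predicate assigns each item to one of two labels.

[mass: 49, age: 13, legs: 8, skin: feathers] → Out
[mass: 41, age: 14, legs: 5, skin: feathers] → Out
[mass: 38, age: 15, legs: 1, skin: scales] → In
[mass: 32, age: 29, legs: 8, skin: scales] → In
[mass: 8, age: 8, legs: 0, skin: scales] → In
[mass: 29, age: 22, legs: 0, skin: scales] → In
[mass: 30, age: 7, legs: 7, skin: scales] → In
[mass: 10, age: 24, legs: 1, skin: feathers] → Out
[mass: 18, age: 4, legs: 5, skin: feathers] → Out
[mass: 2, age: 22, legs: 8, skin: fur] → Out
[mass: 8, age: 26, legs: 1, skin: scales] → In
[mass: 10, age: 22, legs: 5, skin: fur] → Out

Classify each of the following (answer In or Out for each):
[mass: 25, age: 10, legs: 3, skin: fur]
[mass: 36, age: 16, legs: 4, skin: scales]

Out, In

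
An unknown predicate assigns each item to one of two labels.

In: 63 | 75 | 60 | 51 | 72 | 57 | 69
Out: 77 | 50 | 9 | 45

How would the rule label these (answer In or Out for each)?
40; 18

Out, Out

The pattern is that an item is 'In' exactly when: multiple of 3 AND at least 50.
40: 40 = 3·13 + 1, 40 < 50, lacks this property → Out. 18: 18 = 3·6, 18 < 50, lacks this property → Out.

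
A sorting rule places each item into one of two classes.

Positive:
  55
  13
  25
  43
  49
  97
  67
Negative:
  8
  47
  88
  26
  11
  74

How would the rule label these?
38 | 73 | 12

All 'Positive' examples share one property — ≡ 1 (mod 6) — and every 'Negative' example lacks it.
38 — 38 mod 6 = 2, hence Negative. 73 — 73 mod 6 = 1, hence Positive. 12 — 12 mod 6 = 0, hence Negative.

Negative, Positive, Negative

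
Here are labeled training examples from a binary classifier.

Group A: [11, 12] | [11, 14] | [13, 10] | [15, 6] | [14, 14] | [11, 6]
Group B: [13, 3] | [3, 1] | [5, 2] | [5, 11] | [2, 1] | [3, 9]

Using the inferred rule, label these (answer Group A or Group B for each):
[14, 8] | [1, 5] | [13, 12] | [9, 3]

The classifier is using: sum ≥ 17.
[14, 8]: Group A (14+8 = 22). [1, 5]: Group B (1+5 = 6). [13, 12]: Group A (13+12 = 25). [9, 3]: Group B (9+3 = 12).

Group A, Group B, Group A, Group B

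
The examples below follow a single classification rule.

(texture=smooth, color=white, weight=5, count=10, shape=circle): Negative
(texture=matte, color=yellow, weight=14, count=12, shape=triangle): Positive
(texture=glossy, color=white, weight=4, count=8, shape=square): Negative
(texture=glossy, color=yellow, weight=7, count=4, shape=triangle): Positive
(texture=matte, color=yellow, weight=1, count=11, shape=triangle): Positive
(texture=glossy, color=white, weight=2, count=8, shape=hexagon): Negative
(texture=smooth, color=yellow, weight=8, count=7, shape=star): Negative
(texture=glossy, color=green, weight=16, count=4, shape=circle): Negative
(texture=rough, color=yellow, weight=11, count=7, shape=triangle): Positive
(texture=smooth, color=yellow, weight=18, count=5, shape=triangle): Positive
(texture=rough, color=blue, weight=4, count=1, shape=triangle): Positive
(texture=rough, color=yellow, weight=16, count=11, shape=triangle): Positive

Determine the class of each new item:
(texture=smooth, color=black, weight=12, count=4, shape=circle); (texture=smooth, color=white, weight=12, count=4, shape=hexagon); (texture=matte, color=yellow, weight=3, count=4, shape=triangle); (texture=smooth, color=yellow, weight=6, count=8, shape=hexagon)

One predicate separates the groups cleanly: shape is triangle.

Negative, Negative, Positive, Negative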